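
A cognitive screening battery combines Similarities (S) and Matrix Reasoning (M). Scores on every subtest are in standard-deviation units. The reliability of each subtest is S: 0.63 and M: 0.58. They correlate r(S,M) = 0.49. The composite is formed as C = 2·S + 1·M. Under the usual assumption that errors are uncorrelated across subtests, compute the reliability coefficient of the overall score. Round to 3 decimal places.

Var(C) = 2² + 1 + 2·[2·0.49] = 5 + 1.96 = 6.96.
Because errors are independent across components, Cov(Tᵢ,Tⱼ) = Cov(Xᵢ,Xⱼ); the off-diagonal part of the true-score variance is the same as above.
True-score variance = [2²·0.63 + 0.58] + 1.96 = 3.1 + 1.96 = 5.06.
Reliability = 5.06 / 6.96 = 0.727.

0.727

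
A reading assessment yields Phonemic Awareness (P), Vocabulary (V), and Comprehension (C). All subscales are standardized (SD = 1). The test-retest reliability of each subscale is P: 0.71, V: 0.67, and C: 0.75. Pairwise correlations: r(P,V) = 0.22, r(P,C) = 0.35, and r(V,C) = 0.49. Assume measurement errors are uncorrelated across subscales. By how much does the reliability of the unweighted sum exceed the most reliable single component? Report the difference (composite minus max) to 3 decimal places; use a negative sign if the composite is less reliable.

Var(sum) = 3 + 2.12 = 5.12; true-score variance = 2.13 + 2.12 = 4.25; composite reliability = 0.8301.
Max component reliability = 0.7500.
Difference = 0.8301 − 0.7500 = 0.080.

0.080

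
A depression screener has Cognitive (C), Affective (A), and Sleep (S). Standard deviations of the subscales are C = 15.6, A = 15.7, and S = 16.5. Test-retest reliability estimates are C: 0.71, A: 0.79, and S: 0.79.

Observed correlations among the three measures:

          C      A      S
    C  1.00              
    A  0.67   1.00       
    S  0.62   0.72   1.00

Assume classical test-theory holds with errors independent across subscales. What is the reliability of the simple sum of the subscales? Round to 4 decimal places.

Var(C+A+S) = 15.6² + 15.7² + 16.5² + 2·[15.6·15.7·0.67 + 15.6·16.5·0.62 + 15.7·16.5·0.72] = 762.1 + 1020.4 = 1782.5.
Under uncorrelated errors the observed covariances equal the true-score covariances, so only the own-variance terms attenuate.
True-score variance = [15.6²·0.71 + 15.7²·0.79 + 16.5²·0.79] + 1020.4 = 582.59 + 1020.4 = 1602.99.
Reliability = 1602.99 / 1782.5 = 0.8993.

0.8993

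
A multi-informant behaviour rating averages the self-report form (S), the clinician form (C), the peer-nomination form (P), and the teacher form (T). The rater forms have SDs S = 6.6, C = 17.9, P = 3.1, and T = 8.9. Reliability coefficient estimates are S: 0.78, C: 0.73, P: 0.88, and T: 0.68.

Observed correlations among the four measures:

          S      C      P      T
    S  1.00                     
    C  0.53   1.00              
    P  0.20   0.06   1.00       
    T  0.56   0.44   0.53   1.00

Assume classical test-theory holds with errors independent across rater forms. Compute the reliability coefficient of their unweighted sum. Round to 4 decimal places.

Var(S+C+P+T) = 6.6² + 17.9² + 3.1² + 8.9² + 2·[6.6·17.9·0.53 + 6.6·3.1·0.20 + 6.6·8.9·0.56 + 17.9·3.1·0.06 + 17.9·8.9·0.44 + 3.1·8.9·0.53] = 452.79 + 375.298 = 828.088.
Because errors are independent across components, Cov(Tᵢ,Tⱼ) = Cov(Xᵢ,Xⱼ); the off-diagonal part of the true-score variance is the same as above.
True-score variance = [6.6²·0.78 + 17.9²·0.73 + 3.1²·0.88 + 8.9²·0.68] + 375.298 = 330.196 + 375.298 = 705.494.
Reliability = 705.494 / 828.088 = 0.8520.

0.8520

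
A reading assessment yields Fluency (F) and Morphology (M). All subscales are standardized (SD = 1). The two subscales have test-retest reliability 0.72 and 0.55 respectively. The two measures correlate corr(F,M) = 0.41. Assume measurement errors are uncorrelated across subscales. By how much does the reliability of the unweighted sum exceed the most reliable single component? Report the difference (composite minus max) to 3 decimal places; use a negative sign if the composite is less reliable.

0.021

Var(sum) = 2 + 0.82 = 2.82; true-score variance = 1.27 + 0.82 = 2.09; composite reliability = 0.7411.
Max component reliability = 0.7200.
Difference = 0.7411 − 0.7200 = 0.021.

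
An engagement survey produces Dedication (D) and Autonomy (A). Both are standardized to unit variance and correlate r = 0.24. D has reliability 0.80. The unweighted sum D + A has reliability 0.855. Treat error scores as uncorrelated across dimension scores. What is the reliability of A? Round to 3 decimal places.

Var(D+A) = 2 + 2·0.24 = 2.480.
True-score variance = ρ_D + ρ_A + 2·0.24, so 0.855 = (0.80 + ρ_A + 0.48) / 2.480.
ρ_A = 0.855·2.480 − 0.80 − 0.48 = 0.840.

0.840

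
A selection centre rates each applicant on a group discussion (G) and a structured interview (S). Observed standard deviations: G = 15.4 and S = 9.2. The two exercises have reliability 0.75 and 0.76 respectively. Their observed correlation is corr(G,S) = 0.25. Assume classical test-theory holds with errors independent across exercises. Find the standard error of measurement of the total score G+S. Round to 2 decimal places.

Var(total) = 321.8 + 70.84 = 392.64.
True-score variance = 242.196 + 70.84 = 313.036, so reliability = 0.7973.
Error variance = 392.64 − 313.036 = 79.6036; SEM = √79.6036 = 8.92.

8.92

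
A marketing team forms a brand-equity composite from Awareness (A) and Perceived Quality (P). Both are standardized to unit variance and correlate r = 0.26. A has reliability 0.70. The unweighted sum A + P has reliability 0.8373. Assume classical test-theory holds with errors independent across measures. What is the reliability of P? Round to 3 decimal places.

Var(A+P) = 2 + 2·0.26 = 2.520.
True-score variance = ρ_A + ρ_P + 2·0.26, so 0.8373 = (0.70 + ρ_P + 0.52) / 2.520.
ρ_P = 0.8373·2.520 − 0.70 − 0.52 = 0.890.

0.890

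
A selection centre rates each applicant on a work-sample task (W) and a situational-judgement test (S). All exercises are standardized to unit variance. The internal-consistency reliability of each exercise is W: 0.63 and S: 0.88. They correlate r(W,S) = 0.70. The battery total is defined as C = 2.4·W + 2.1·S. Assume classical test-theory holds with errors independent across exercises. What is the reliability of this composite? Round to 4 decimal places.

Var(C) = 2.4² + 2.1² + 2·[5.04·0.70] = 10.17 + 7.056 = 17.226.
Under uncorrelated errors the observed covariances equal the true-score covariances, so only the own-variance terms attenuate.
True-score variance = [2.4²·0.63 + 2.1²·0.88] + 7.056 = 7.5096 + 7.056 = 14.5656.
Reliability = 14.5656 / 17.226 = 0.8456.

0.8456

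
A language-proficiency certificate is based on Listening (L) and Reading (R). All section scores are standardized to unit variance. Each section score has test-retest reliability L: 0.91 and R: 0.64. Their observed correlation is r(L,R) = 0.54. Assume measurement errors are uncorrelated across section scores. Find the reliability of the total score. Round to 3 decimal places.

0.854

Var(L+R) = 2 + 2·[0.54] = 2 + 1.08 = 3.08.
Because errors are independent across components, Cov(Tᵢ,Tⱼ) = Cov(Xᵢ,Xⱼ); the off-diagonal part of the true-score variance is the same as above.
True-score variance = [0.91 + 0.64] + 1.08 = 1.55 + 1.08 = 2.63.
Reliability = 2.63 / 3.08 = 0.854.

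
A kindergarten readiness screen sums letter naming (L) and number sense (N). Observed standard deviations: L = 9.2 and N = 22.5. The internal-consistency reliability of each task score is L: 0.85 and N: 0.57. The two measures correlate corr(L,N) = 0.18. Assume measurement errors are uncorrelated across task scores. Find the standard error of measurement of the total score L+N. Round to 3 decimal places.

15.178

Var(total) = 590.89 + 74.52 = 665.41.
True-score variance = 360.506 + 74.52 = 435.026, so reliability = 0.6538.
Error variance = 665.41 − 435.026 = 230.384; SEM = √230.384 = 15.178.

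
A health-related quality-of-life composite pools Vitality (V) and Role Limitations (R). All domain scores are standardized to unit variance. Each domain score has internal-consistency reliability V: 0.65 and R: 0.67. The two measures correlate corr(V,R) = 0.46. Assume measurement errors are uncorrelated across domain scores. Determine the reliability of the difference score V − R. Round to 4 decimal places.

0.3704

Var(V−R) = 1 + 1 − 2·0.46 = 2 − 0.92 = 1.08.
With uncorrelated errors the cross-covariances are all true-score covariance, so they carry over unchanged; only the diagonal terms shrink to ρᵢσᵢ².
True-score variance = [0.65 + 0.67] − 0.92 = 1.32 − 0.92 = 0.4.
Reliability = 0.4 / 1.08 = 0.3704.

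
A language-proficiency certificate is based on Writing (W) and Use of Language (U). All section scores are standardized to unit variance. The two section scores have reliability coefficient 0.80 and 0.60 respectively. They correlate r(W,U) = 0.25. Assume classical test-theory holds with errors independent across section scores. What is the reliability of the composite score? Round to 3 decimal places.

0.760

Var(W+U) = 2 + 2·[0.25] = 2 + 0.5 = 2.5.
Under uncorrelated errors the observed covariances equal the true-score covariances, so only the own-variance terms attenuate.
True-score variance = [0.80 + 0.60] + 0.5 = 1.4 + 0.5 = 1.9.
Reliability = 1.9 / 2.5 = 0.760.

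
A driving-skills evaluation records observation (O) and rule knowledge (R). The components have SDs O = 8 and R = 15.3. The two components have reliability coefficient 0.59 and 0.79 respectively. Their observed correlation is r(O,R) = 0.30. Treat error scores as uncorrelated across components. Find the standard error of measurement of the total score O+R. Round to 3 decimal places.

8.683

Var(total) = 298.09 + 73.44 = 371.53.
True-score variance = 222.691 + 73.44 = 296.131, so reliability = 0.7971.
Error variance = 371.53 − 296.131 = 75.3989; SEM = √75.3989 = 8.683.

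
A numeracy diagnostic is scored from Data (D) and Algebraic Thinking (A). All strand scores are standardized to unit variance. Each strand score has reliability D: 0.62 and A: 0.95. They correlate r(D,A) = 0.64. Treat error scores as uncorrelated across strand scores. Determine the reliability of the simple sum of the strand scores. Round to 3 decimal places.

Var(D+A) = 2 + 2·[0.64] = 2 + 1.28 = 3.28.
Under uncorrelated errors the observed covariances equal the true-score covariances, so only the own-variance terms attenuate.
True-score variance = [0.62 + 0.95] + 1.28 = 1.57 + 1.28 = 2.85.
Reliability = 2.85 / 3.28 = 0.869.

0.869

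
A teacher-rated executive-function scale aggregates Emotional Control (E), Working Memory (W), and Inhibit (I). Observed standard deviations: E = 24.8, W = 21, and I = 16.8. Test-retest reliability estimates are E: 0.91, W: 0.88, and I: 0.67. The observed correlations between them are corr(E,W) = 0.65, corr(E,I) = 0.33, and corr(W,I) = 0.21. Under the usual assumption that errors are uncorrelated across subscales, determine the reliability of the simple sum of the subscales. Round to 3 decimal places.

0.917

Var(E+W+I) = 24.8² + 21² + 16.8² + 2·[24.8·21·0.65 + 24.8·16.8·0.33 + 21·16.8·0.21] = 1338.28 + 1100.2 = 2438.48.
With uncorrelated errors the cross-covariances are all true-score covariance, so they carry over unchanged; only the diagonal terms shrink to ρᵢσᵢ².
True-score variance = [24.8²·0.91 + 21²·0.88 + 16.8²·0.67] + 1100.2 = 1136.87 + 1100.2 = 2237.07.
Reliability = 2237.07 / 2438.48 = 0.917.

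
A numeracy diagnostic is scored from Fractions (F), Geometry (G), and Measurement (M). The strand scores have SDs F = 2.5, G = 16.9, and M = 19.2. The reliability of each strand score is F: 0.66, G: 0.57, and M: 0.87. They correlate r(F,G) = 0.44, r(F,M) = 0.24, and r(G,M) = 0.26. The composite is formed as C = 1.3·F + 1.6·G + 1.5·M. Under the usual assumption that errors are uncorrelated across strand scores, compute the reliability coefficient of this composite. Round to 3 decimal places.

0.797

Var(C) = 1.3²·2.5² + 1.6²·16.9² + 1.5²·19.2² + 2·[2.08·2.5·16.9·0.44 + 1.95·2.5·19.2·0.24 + 2.4·16.9·19.2·0.26] = 1571.16 + 527.213 = 2098.38.
Under uncorrelated errors the observed covariances equal the true-score covariances, so only the own-variance terms attenuate.
True-score variance = [1.3²·2.5²·0.66 + 1.6²·16.9²·0.57 + 1.5²·19.2²·0.87] + 527.213 = 1145.35 + 527.213 = 1672.56.
Reliability = 1672.56 / 2098.38 = 0.797.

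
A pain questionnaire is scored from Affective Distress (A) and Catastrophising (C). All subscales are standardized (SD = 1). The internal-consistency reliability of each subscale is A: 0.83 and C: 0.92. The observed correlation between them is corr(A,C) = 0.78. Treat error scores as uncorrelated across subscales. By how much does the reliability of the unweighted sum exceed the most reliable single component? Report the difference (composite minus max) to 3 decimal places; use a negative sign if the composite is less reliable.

Var(sum) = 2 + 1.56 = 3.56; true-score variance = 1.75 + 1.56 = 3.31; composite reliability = 0.9298.
Max component reliability = 0.9200.
Difference = 0.9298 − 0.9200 = 0.010.

0.010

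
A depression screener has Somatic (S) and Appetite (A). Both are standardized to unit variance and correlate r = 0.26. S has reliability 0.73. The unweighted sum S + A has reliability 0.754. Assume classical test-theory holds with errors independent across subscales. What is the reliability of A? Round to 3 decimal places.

0.650

Var(S+A) = 2 + 2·0.26 = 2.520.
True-score variance = ρ_S + ρ_A + 2·0.26, so 0.754 = (0.73 + ρ_A + 0.52) / 2.520.
ρ_A = 0.754·2.520 − 0.73 − 0.52 = 0.650.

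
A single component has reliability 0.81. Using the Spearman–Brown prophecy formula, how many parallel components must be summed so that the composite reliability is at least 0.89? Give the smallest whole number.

2

k ≥ ρ*(1−ρ₁)/(ρ₁(1−ρ*)) = 0.89·0.19 / (0.81·0.11) = 1.898.
Smallest integer k = 2.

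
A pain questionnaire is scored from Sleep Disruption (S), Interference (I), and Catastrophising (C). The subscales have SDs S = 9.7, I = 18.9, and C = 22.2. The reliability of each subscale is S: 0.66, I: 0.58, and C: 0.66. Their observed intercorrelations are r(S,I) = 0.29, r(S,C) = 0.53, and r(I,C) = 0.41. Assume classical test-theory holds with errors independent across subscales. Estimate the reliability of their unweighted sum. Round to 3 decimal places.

Var(S+I+C) = 9.7² + 18.9² + 22.2² + 2·[9.7·18.9·0.29 + 9.7·22.2·0.53 + 18.9·22.2·0.41] = 944.14 + 678.647 = 1622.79.
Under uncorrelated errors the observed covariances equal the true-score covariances, so only the own-variance terms attenuate.
True-score variance = [9.7²·0.66 + 18.9²·0.58 + 22.2²·0.66] + 678.647 = 594.556 + 678.647 = 1273.2.
Reliability = 1273.2 / 1622.79 = 0.785.

0.785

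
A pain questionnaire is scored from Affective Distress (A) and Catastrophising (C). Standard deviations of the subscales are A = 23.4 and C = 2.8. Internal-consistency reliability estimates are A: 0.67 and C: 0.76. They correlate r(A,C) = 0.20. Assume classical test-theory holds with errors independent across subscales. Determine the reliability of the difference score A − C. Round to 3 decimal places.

0.655

Var(A−C) = 23.4² + 2.8² − 2·23.4·2.8·0.20 = 555.4 − 26.208 = 529.192.
With uncorrelated errors the cross-covariances are all true-score covariance, so they carry over unchanged; only the diagonal terms shrink to ρᵢσᵢ².
True-score variance = [23.4²·0.67 + 2.8²·0.76] − 26.208 = 372.824 − 26.208 = 346.616.
Reliability = 346.616 / 529.192 = 0.655.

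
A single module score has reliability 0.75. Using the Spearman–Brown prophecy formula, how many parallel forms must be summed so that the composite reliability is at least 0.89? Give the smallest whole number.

3

k ≥ ρ*(1−ρ₁)/(ρ₁(1−ρ*)) = 0.89·0.25 / (0.75·0.11) = 2.697.
Smallest integer k = 3.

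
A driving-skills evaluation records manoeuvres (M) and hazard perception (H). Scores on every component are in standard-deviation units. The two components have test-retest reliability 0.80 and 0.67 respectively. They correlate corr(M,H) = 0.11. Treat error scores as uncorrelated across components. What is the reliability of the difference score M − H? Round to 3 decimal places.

Var(M−H) = 1 + 1 − 2·0.11 = 2 − 0.22 = 1.78.
Under uncorrelated errors the observed covariances equal the true-score covariances, so only the own-variance terms attenuate.
True-score variance = [0.80 + 0.67] − 0.22 = 1.47 − 0.22 = 1.25.
Reliability = 1.25 / 1.78 = 0.702.

0.702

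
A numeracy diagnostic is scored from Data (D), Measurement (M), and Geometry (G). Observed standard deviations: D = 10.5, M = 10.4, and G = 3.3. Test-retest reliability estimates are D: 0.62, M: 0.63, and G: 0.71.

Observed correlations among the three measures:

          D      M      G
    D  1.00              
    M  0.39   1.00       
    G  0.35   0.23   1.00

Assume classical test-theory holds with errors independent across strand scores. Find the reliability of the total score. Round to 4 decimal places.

Var(D+M+G) = 10.5² + 10.4² + 3.3² + 2·[10.5·10.4·0.39 + 10.5·3.3·0.35 + 10.4·3.3·0.23] = 229.3 + 125.218 = 354.518.
Under uncorrelated errors the observed covariances equal the true-score covariances, so only the own-variance terms attenuate.
True-score variance = [10.5²·0.62 + 10.4²·0.63 + 3.3²·0.71] + 125.218 = 144.228 + 125.218 = 269.446.
Reliability = 269.446 / 354.518 = 0.7600.

0.7600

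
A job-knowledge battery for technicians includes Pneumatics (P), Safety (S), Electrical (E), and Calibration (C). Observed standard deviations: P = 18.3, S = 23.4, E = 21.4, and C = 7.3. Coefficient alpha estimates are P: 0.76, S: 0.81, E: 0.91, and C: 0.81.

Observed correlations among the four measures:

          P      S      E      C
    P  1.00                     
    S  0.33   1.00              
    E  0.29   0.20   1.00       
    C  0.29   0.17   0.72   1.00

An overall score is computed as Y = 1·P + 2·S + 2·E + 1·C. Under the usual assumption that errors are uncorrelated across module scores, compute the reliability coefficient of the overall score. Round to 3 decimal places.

0.902

Var(Y) = 18.3² + 2²·23.4² + 2²·21.4² + 7.3² + 2·[2·18.3·23.4·0.33 + 2·18.3·21.4·0.29 + 18.3·7.3·0.29 + 4·23.4·21.4·0.20 + 2·23.4·7.3·0.17 + 2·21.4·7.3·0.72] = 4410.26 + 2464.3 = 6874.56.
Under uncorrelated errors the observed covariances equal the true-score covariances, so only the own-variance terms attenuate.
True-score variance = [18.3²·0.76 + 2²·23.4²·0.81 + 2²·21.4²·0.91 + 7.3²·0.81] + 2464.3 = 3738.75 + 2464.3 = 6203.05.
Reliability = 6203.05 / 6874.56 = 0.902.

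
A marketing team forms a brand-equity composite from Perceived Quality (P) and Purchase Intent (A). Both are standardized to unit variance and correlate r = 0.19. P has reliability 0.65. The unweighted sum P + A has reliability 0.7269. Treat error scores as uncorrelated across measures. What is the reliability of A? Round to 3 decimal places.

0.700

Var(P+A) = 2 + 2·0.19 = 2.380.
True-score variance = ρ_P + ρ_A + 2·0.19, so 0.7269 = (0.65 + ρ_A + 0.38) / 2.380.
ρ_A = 0.7269·2.380 − 0.65 − 0.38 = 0.700.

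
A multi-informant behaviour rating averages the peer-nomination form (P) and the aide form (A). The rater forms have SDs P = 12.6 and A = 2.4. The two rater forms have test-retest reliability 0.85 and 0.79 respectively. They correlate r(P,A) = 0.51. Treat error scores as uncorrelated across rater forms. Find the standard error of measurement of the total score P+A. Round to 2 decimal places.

5.00

Var(total) = 164.52 + 30.8448 = 195.365.
True-score variance = 139.496 + 30.8448 = 170.341, so reliability = 0.8719.
Error variance = 195.365 − 170.341 = 25.0236; SEM = √25.0236 = 5.00.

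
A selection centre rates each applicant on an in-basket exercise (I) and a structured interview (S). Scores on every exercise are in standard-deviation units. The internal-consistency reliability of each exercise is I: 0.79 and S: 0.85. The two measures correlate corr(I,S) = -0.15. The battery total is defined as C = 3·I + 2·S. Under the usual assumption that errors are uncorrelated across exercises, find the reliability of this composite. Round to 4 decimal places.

0.7777

Var(C) = 3² + 2² + 2·[6·(-0.15)] = 13 − 1.8 = 11.2.
Because errors are independent across components, Cov(Tᵢ,Tⱼ) = Cov(Xᵢ,Xⱼ); the off-diagonal part of the true-score variance is the same as above.
True-score variance = [3²·0.79 + 2²·0.85] − 1.8 = 10.51 − 1.8 = 8.71.
Reliability = 8.71 / 11.2 = 0.7777.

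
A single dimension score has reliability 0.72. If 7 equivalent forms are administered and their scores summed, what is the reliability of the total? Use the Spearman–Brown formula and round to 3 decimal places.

0.947

ρ_k = kρ / (1 + (k−1)ρ) = 7·0.72 / (1 + 6·0.72) = 5.040 / 5.320 = 0.947.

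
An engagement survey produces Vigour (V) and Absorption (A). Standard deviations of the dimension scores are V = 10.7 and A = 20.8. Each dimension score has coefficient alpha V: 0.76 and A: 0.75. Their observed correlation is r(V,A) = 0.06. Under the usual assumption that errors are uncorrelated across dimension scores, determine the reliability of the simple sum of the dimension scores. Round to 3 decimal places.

Var(V+A) = 10.7² + 20.8² + 2·[10.7·20.8·0.06] = 547.13 + 26.7072 = 573.837.
With uncorrelated errors the cross-covariances are all true-score covariance, so they carry over unchanged; only the diagonal terms shrink to ρᵢσᵢ².
True-score variance = [10.7²·0.76 + 20.8²·0.75] + 26.7072 = 411.492 + 26.7072 = 438.2.
Reliability = 438.2 / 573.837 = 0.764.

0.764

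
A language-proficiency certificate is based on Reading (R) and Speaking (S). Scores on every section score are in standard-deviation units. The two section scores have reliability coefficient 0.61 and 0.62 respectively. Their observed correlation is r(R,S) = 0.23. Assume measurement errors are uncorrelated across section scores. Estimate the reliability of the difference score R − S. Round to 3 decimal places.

0.500

Var(R−S) = 1 + 1 − 2·0.23 = 2 − 0.46 = 1.54.
Under uncorrelated errors the observed covariances equal the true-score covariances, so only the own-variance terms attenuate.
True-score variance = [0.61 + 0.62] − 0.46 = 1.23 − 0.46 = 0.77.
Reliability = 0.77 / 1.54 = 0.500.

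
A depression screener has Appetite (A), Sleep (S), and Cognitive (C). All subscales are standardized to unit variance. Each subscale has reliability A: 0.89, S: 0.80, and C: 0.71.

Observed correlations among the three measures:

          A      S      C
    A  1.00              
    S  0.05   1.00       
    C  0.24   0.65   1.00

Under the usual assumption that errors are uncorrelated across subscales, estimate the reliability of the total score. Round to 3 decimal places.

0.877

Var(A+S+C) = 3 + 2·[0.05 + 0.24 + 0.65] = 3 + 1.88 = 4.88.
Because errors are independent across components, Cov(Tᵢ,Tⱼ) = Cov(Xᵢ,Xⱼ); the off-diagonal part of the true-score variance is the same as above.
True-score variance = [0.89 + 0.80 + 0.71] + 1.88 = 2.4 + 1.88 = 4.28.
Reliability = 4.28 / 4.88 = 0.877.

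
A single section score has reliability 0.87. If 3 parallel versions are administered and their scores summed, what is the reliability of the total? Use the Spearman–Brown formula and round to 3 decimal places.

0.953

ρ_k = kρ / (1 + (k−1)ρ) = 3·0.87 / (1 + 2·0.87) = 2.610 / 2.740 = 0.953.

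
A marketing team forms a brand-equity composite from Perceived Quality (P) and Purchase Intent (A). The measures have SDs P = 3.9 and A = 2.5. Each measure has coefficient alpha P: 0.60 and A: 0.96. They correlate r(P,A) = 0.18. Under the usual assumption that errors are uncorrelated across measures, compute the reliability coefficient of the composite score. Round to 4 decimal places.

Var(P+A) = 3.9² + 2.5² + 2·[3.9·2.5·0.18] = 21.46 + 3.51 = 24.97.
Under uncorrelated errors the observed covariances equal the true-score covariances, so only the own-variance terms attenuate.
True-score variance = [3.9²·0.60 + 2.5²·0.96] + 3.51 = 15.126 + 3.51 = 18.636.
Reliability = 18.636 / 24.97 = 0.7463.

0.7463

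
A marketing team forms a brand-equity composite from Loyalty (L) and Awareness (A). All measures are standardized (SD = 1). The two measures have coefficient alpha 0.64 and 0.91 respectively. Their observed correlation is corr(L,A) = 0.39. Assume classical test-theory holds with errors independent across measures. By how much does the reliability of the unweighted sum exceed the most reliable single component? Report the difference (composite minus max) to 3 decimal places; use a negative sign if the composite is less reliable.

Var(sum) = 2 + 0.78 = 2.78; true-score variance = 1.55 + 0.78 = 2.33; composite reliability = 0.8381.
Max component reliability = 0.9100.
Difference = 0.8381 − 0.9100 = -0.072.

-0.072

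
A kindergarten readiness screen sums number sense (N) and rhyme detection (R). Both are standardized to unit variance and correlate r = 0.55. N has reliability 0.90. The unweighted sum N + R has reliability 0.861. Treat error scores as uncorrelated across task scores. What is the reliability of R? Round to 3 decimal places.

Var(N+R) = 2 + 2·0.55 = 3.100.
True-score variance = ρ_N + ρ_R + 2·0.55, so 0.861 = (0.90 + ρ_R + 1.10) / 3.100.
ρ_R = 0.861·3.100 − 0.90 − 1.10 = 0.669.

0.669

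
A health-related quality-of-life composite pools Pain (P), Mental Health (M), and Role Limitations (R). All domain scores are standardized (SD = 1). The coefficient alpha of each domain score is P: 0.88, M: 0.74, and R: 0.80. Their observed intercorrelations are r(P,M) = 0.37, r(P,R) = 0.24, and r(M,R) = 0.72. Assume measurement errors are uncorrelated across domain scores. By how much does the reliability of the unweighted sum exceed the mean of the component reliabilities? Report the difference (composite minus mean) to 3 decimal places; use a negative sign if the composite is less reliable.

0.091

Var(sum) = 3 + 2.66 = 5.66; true-score variance = 2.42 + 2.66 = 5.08; composite reliability = 0.8975.
Mean component reliability = 0.8067.
Difference = 0.8975 − 0.8067 = 0.091.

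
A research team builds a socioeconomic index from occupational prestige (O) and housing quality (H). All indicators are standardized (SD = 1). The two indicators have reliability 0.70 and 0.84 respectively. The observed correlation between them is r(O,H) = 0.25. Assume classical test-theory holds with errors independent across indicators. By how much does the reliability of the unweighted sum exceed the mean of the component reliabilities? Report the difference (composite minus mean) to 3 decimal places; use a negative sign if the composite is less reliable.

0.046

Var(sum) = 2 + 0.5 = 2.5; true-score variance = 1.54 + 0.5 = 2.04; composite reliability = 0.8160.
Mean component reliability = 0.7700.
Difference = 0.8160 − 0.7700 = 0.046.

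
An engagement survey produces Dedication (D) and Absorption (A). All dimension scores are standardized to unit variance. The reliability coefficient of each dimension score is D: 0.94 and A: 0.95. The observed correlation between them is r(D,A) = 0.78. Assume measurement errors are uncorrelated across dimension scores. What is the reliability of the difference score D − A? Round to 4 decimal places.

0.7500

Var(D−A) = 1 + 1 − 2·0.78 = 2 − 1.56 = 0.44.
Because errors are independent across components, Cov(Tᵢ,Tⱼ) = Cov(Xᵢ,Xⱼ); the off-diagonal part of the true-score variance is the same as above.
True-score variance = [0.94 + 0.95] − 1.56 = 1.89 − 1.56 = 0.33.
Reliability = 0.33 / 0.44 = 0.7500.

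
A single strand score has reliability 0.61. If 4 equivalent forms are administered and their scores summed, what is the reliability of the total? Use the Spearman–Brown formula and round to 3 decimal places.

0.862

ρ_k = kρ / (1 + (k−1)ρ) = 4·0.61 / (1 + 3·0.61) = 2.440 / 2.830 = 0.862.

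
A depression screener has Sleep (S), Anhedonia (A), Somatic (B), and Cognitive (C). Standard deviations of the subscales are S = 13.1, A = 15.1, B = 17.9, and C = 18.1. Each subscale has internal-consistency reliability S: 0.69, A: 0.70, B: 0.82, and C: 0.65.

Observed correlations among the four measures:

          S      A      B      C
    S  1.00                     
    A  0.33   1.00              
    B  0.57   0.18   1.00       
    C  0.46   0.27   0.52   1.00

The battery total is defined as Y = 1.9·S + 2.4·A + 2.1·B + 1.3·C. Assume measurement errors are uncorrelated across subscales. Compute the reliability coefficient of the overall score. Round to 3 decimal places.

Var(Y) = 1.9²·13.1² + 2.4²·15.1² + 2.1²·17.9² + 1.3²·18.1² + 2·[4.56·13.1·15.1·0.33 + 3.99·13.1·17.9·0.57 + 2.47·13.1·18.1·0.46 + 5.04·15.1·17.9·0.18 + 3.12·15.1·18.1·0.27 + 2.73·17.9·18.1·0.52] = 3899.52 + 4071.5 = 7971.02.
Under uncorrelated errors the observed covariances equal the true-score covariances, so only the own-variance terms attenuate.
True-score variance = [1.9²·13.1²·0.69 + 2.4²·15.1²·0.70 + 2.1²·17.9²·0.82 + 1.3²·18.1²·0.65] + 4071.5 = 2865.35 + 4071.5 = 6936.84.
Reliability = 6936.84 / 7971.02 = 0.870.

0.870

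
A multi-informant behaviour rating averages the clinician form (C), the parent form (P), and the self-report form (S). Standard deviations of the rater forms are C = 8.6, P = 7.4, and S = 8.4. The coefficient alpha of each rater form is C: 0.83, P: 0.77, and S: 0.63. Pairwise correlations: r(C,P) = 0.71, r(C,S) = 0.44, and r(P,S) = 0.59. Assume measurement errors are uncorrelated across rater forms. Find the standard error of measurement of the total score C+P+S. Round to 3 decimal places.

7.161

Var(total) = 199.28 + 227.289 = 426.569.
True-score variance = 148.005 + 227.289 = 375.294, so reliability = 0.8798.
Error variance = 426.569 − 375.294 = 51.2752; SEM = √51.2752 = 7.161.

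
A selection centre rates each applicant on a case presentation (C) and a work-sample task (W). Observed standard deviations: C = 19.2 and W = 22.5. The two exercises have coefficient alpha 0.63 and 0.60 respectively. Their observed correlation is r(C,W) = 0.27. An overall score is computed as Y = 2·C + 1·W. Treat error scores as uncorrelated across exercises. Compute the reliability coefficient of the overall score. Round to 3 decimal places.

Var(Y) = 2²·19.2² + 22.5² + 2·[2·19.2·22.5·0.27] = 1980.81 + 466.56 = 2447.37.
Under uncorrelated errors the observed covariances equal the true-score covariances, so only the own-variance terms attenuate.
True-score variance = [2²·19.2²·0.63 + 22.5²·0.60] + 466.56 = 1232.72 + 466.56 = 1699.28.
Reliability = 1699.28 / 2447.37 = 0.694.

0.694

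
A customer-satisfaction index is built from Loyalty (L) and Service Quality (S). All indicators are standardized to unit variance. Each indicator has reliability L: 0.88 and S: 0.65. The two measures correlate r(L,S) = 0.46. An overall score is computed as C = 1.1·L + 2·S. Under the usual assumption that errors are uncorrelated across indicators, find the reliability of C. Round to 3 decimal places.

Var(C) = 1.1² + 2² + 2·[2.2·0.46] = 5.21 + 2.024 = 7.234.
With uncorrelated errors the cross-covariances are all true-score covariance, so they carry over unchanged; only the diagonal terms shrink to ρᵢσᵢ².
True-score variance = [1.1²·0.88 + 2²·0.65] + 2.024 = 3.6648 + 2.024 = 5.6888.
Reliability = 5.6888 / 7.234 = 0.786.

0.786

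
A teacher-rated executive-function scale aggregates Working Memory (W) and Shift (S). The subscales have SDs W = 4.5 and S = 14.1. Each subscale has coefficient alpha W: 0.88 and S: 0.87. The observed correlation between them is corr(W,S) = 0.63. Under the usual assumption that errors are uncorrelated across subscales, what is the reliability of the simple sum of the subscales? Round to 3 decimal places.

0.905

Var(W+S) = 4.5² + 14.1² + 2·[4.5·14.1·0.63] = 219.06 + 79.947 = 299.007.
With uncorrelated errors the cross-covariances are all true-score covariance, so they carry over unchanged; only the diagonal terms shrink to ρᵢσᵢ².
True-score variance = [4.5²·0.88 + 14.1²·0.87] + 79.947 = 190.785 + 79.947 = 270.732.
Reliability = 270.732 / 299.007 = 0.905.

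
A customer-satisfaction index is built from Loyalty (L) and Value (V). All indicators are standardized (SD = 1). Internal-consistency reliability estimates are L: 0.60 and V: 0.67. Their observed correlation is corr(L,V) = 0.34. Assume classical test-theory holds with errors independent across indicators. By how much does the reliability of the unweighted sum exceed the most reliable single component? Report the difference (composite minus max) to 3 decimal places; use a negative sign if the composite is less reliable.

0.058

Var(sum) = 2 + 0.68 = 2.68; true-score variance = 1.27 + 0.68 = 1.95; composite reliability = 0.7276.
Max component reliability = 0.6700.
Difference = 0.7276 − 0.6700 = 0.058.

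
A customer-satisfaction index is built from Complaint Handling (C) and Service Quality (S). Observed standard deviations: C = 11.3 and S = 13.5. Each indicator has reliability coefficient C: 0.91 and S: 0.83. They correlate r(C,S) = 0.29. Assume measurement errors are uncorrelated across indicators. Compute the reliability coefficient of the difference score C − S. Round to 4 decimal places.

Var(C−S) = 11.3² + 13.5² − 2·11.3·13.5·0.29 = 309.94 − 88.479 = 221.461.
With uncorrelated errors the cross-covariances are all true-score covariance, so they carry over unchanged; only the diagonal terms shrink to ρᵢσᵢ².
True-score variance = [11.3²·0.91 + 13.5²·0.83] − 88.479 = 267.465 − 88.479 = 178.986.
Reliability = 178.986 / 221.461 = 0.8082.

0.8082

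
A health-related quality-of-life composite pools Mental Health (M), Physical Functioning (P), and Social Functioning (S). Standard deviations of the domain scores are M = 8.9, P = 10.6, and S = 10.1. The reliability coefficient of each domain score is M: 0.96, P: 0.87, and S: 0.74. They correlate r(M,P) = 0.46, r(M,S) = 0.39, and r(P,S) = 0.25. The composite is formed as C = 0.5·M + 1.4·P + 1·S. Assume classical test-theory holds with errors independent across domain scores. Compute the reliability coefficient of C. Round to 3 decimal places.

Var(C) = 0.5²·8.9² + 1.4²·10.6² + 10.1² + 2·[0.7·8.9·10.6·0.46 + 0.5·8.9·10.1·0.39 + 1.4·10.6·10.1·0.25] = 342.038 + 170.754 = 512.792.
Because errors are independent across components, Cov(Tᵢ,Tⱼ) = Cov(Xᵢ,Xⱼ); the off-diagonal part of the true-score variance is the same as above.
True-score variance = [0.5²·8.9²·0.96 + 1.4²·10.6²·0.87 + 10.1²·0.74] + 170.754 = 286.094 + 170.754 = 456.848.
Reliability = 456.848 / 512.792 = 0.891.

0.891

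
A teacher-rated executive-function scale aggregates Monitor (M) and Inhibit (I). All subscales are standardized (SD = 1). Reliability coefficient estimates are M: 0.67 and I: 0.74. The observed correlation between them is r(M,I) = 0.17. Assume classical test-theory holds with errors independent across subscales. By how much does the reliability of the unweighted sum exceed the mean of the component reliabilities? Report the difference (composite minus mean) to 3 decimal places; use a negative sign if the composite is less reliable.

Var(sum) = 2 + 0.34 = 2.34; true-score variance = 1.41 + 0.34 = 1.75; composite reliability = 0.7479.
Mean component reliability = 0.7050.
Difference = 0.7479 − 0.7050 = 0.043.

0.043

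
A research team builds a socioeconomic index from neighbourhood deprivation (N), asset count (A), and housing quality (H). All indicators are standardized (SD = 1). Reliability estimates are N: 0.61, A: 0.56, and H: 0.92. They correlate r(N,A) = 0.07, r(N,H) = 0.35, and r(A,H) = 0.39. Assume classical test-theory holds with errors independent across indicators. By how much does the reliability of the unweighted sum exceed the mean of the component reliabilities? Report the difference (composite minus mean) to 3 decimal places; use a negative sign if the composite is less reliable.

0.106

Var(sum) = 3 + 1.62 = 4.62; true-score variance = 2.09 + 1.62 = 3.71; composite reliability = 0.8030.
Mean component reliability = 0.6967.
Difference = 0.8030 − 0.6967 = 0.106.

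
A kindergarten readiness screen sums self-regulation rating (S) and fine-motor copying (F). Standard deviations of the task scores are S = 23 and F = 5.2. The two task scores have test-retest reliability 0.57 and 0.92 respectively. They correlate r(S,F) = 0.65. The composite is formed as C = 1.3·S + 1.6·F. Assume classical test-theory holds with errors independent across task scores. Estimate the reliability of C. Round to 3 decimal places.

Var(C) = 1.3²·23² + 1.6²·5.2² + 2·[2.08·23·5.2·0.65] = 963.232 + 323.398 = 1286.63.
Because errors are independent across components, Cov(Tᵢ,Tⱼ) = Cov(Xᵢ,Xⱼ); the off-diagonal part of the true-score variance is the same as above.
True-score variance = [1.3²·23²·0.57 + 1.6²·5.2²·0.92] + 323.398 = 573.27 + 323.398 = 896.669.
Reliability = 896.669 / 1286.63 = 0.697.

0.697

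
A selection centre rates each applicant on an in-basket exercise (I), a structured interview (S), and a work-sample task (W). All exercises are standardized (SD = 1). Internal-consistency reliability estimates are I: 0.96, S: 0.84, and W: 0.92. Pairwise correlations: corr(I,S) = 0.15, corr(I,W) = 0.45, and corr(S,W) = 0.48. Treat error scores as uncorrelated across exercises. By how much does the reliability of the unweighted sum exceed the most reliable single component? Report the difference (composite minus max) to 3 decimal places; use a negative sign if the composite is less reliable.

Var(sum) = 3 + 2.16 = 5.16; true-score variance = 2.72 + 2.16 = 4.88; composite reliability = 0.9457.
Max component reliability = 0.9600.
Difference = 0.9457 − 0.9600 = -0.014.

-0.014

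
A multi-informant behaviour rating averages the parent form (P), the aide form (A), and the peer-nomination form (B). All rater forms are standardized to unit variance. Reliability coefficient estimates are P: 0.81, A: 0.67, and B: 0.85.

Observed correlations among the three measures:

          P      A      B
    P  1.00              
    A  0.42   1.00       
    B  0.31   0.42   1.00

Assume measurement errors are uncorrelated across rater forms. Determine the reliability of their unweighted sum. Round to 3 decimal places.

Var(P+A+B) = 3 + 2·[0.42 + 0.31 + 0.42] = 3 + 2.3 = 5.3.
Because errors are independent across components, Cov(Tᵢ,Tⱼ) = Cov(Xᵢ,Xⱼ); the off-diagonal part of the true-score variance is the same as above.
True-score variance = [0.81 + 0.67 + 0.85] + 2.3 = 2.33 + 2.3 = 4.63.
Reliability = 4.63 / 5.3 = 0.874.

0.874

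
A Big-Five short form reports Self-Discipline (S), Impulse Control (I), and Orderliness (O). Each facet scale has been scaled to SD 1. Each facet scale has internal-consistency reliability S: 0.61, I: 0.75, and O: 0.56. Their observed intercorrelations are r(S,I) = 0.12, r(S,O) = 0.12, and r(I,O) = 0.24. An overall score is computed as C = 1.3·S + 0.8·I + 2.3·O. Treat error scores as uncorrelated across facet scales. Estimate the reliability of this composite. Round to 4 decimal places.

Var(C) = 1.3² + 0.8² + 2.3² + 2·[1.04·0.12 + 2.99·0.12 + 1.84·0.24] = 7.62 + 1.8504 = 9.4704.
Under uncorrelated errors the observed covariances equal the true-score covariances, so only the own-variance terms attenuate.
True-score variance = [1.3²·0.61 + 0.8²·0.75 + 2.3²·0.56] + 1.8504 = 4.4733 + 1.8504 = 6.3237.
Reliability = 6.3237 / 9.4704 = 0.6677.

0.6677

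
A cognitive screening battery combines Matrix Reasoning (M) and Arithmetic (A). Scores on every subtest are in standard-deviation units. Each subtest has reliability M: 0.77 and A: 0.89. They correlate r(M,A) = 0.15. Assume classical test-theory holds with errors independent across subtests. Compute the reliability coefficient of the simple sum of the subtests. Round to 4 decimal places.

Var(M+A) = 2 + 2·[0.15] = 2 + 0.3 = 2.3.
Under uncorrelated errors the observed covariances equal the true-score covariances, so only the own-variance terms attenuate.
True-score variance = [0.77 + 0.89] + 0.3 = 1.66 + 0.3 = 1.96.
Reliability = 1.96 / 2.3 = 0.8522.

0.8522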